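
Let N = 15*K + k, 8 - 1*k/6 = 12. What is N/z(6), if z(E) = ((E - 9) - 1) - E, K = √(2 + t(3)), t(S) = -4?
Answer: 12/5 - 3*I*√2/2 ≈ 2.4 - 2.1213*I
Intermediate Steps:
k = -24 (k = 48 - 6*12 = 48 - 72 = -24)
K = I*√2 (K = √(2 - 4) = √(-2) = I*√2 ≈ 1.4142*I)
z(E) = -10 (z(E) = ((-9 + E) - 1) - E = (-10 + E) - E = -10)
N = -24 + 15*I*√2 (N = 15*(I*√2) - 24 = 15*I*√2 - 24 = -24 + 15*I*√2 ≈ -24.0 + 21.213*I)
N/z(6) = (-24 + 15*I*√2)/(-10) = (-24 + 15*I*√2)*(-⅒) = 12/5 - 3*I*√2/2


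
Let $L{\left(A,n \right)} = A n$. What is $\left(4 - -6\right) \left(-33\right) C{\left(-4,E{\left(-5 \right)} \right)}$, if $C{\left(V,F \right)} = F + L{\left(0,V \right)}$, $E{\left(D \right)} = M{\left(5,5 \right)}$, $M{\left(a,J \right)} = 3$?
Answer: $-990$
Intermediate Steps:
$E{\left(D \right)} = 3$
$C{\left(V,F \right)} = F$ ($C{\left(V,F \right)} = F + 0 V = F + 0 = F$)
$\left(4 - -6\right) \left(-33\right) C{\left(-4,E{\left(-5 \right)} \right)} = \left(4 - -6\right) \left(-33\right) 3 = \left(4 + 6\right) \left(-33\right) 3 = 10 \left(-33\right) 3 = \left(-330\right) 3 = -990$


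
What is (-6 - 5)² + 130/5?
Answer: 147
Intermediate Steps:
(-6 - 5)² + 130/5 = (-11)² + 130*(⅕) = 121 + 26 = 147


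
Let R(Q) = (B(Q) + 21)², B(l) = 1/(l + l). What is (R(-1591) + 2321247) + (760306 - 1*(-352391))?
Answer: 34773573855097/10125124 ≈ 3.4344e+6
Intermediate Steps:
B(l) = 1/(2*l)
R(Q) = (21 + 1/(2*Q))² (R(Q) = (1/(2*Q) + 21)² = (21 + 1/(2*Q))²)
(R(-1591) + 2321247) + (760306 - 1*(-352391)) = ((¼)*(1 + 42*(-1591))²/(-1591)² + 2321247) + (760306 - 1*(-352391)) = ((¼)*(1/2531281)*(1 - 66822)² + 2321247) + (760306 + 352391) = ((¼)*(1/2531281)*(-66821)² + 2321247) + 1112697 = ((¼)*(1/2531281)*4465046041 + 2321247) + 1112697 = (4465046041/10125124 + 2321247) + 1112697 = 23507378755669/10125124 + 1112697 = 34773573855097/10125124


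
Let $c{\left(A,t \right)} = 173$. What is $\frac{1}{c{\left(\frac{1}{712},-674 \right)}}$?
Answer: $\frac{1}{173} \approx 0.0057803$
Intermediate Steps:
$\frac{1}{c{\left(\frac{1}{712},-674 \right)}} = \frac{1}{173}$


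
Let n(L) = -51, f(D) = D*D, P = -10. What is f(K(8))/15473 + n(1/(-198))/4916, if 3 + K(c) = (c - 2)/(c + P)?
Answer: -612147/76065268 ≈ -0.0080477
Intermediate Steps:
K(c) = -3 + (-2 + c)/(-10 + c) (K(c) = -3 + (c - 2)/(c - 10) = -3 + (-2 + c)/(-10 + c))
f(D) = D²
f(K(8))/15473 + n(1/(-198))/4916 = (2*(14 - 1*8)/(-10 + 8))²/15473 - 51/4916 = (2*(14 - 8)/(-2))²*(1/15473) - 51*1/4916 = (2*(-½)*6)²*(1/15473) - 51/4916 = (-6)²*(1/15473) - 51/4916 = 36*(1/15473) - 51/4916 = 36/15473 - 51/4916 = -612147/76065268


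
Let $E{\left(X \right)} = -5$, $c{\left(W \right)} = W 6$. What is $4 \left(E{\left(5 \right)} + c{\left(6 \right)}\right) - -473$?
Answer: $597$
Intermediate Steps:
$c{\left(W \right)} = 6 W$
$4 \left(E{\left(5 \right)} + c{\left(6 \right)}\right) - -473 = 4 \left(-5 + 6 \cdot 6\right) - -473 = 4 \left(-5 + 36\right) + 473 = 4 \cdot 31 + 473 = 124 + 473 = 597$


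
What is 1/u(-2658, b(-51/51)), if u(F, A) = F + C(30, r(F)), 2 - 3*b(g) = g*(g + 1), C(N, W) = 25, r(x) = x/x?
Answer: -1/2633 ≈ -0.00037979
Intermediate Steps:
r(x) = 1
b(g) = ⅔ - g*(1 + g)/3 (b(g) = ⅔ - g*(g + 1)/3 = ⅔ - g*(1 + g)/3)
u(F, A) = 25 + F (u(F, A) = F + 25 = 25 + F)
1/u(-2658, b(-51/51)) = 1/(25 - 2658) = 1/(-2633) = -1/2633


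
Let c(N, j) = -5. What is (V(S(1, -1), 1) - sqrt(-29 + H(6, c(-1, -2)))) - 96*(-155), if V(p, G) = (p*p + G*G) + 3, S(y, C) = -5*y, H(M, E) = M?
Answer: 14909 - I*sqrt(23) ≈ 14909.0 - 4.7958*I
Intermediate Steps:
V(p, G) = 3 + G**2 + p**2 (V(p, G) = (p**2 + G**2) + 3 = (G**2 + p**2) + 3 = 3 + G**2 + p**2)
(V(S(1, -1), 1) - sqrt(-29 + H(6, c(-1, -2)))) - 96*(-155) = ((3 + 1**2 + (-5*1)**2) - sqrt(-29 + 6)) - 96*(-155) = ((3 + 1 + (-5)**2) - sqrt(-23)) + 14880 = ((3 + 1 + 25) - I*sqrt(23)) + 14880 = (29 - I*sqrt(23)) + 14880 = 14909 - I*sqrt(23)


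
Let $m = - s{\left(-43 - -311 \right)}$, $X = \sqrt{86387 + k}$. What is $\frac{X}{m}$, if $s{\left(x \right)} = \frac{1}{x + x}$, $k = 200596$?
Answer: $- 4824 \sqrt{3543} \approx -2.8714 \cdot 10^{5}$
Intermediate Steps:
$X = 9 \sqrt{3543}$ ($X = \sqrt{86387 + 200596} = \sqrt{286983} = 9 \sqrt{3543} \approx 535.71$)
$s{\left(x \right)} = \frac{1}{2 x}$
$m = - \frac{1}{536}$ ($m = - \frac{1}{2 \left(-43 - -311\right)} = - \frac{1}{2 \left(-43 + 311\right)} = - \frac{1}{2 \cdot 268} = \left(-1\right) \frac{1}{536} = - \frac{1}{536} \approx -0.0018657$)
$\frac{X}{m} = \frac{9 \sqrt{3543}}{- \frac{1}{536}} = 9 \sqrt{3543} \left(-536\right) = - 4824 \sqrt{3543}$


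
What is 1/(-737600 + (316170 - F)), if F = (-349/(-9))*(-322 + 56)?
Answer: -9/3700036 ≈ -2.4324e-6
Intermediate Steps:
F = -92834/9 (F = -349*(-1/9)*(-266) = (349/9)*(-266) = -92834/9 ≈ -10315.)
1/(-737600 + (316170 - F)) = 1/(-737600 + (316170 - 1*(-92834/9))) = 1/(-737600 + (316170 + 92834/9)) = 1/(-737600 + 2938364/9) = 1/(-3700036/9) = -9/3700036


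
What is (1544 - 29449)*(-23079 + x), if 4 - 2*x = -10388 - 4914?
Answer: 430462530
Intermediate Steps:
x = 7653 (x = 2 - (-10388 - 4914)/2 = 2 - ½*(-15302) = 2 + 7651 = 7653)
(1544 - 29449)*(-23079 + x) = (1544 - 29449)*(-23079 + 7653) = -27905*(-15426) = 430462530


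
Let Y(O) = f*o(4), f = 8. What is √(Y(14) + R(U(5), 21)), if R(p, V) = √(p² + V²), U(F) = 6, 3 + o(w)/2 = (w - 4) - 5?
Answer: √(-128 + 3*√53) ≈ 10.303*I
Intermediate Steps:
o(w) = -24 + 2*w (o(w) = -6 + 2*((w - 4) - 5) = -6 + 2*((-4 + w) - 5) = -6 + 2*(-9 + w) = -6 + (-18 + 2*w) = -24 + 2*w)
R(p, V) = √(V² + p²)
Y(O) = -128 (Y(O) = 8*(-24 + 2*4) = 8*(-24 + 8) = 8*(-16) = -128)
√(Y(14) + R(U(5), 21)) = √(-128 + √(21² + 6²)) = √(-128 + √(441 + 36)) = √(-128 + √477) = √(-128 + 3*√53)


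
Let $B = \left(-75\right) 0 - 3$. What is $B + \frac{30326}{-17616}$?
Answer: $- \frac{41587}{8808} \approx -4.7215$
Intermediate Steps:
$B = -3$ ($B = 0 - 3 = -3$)
$B + \frac{30326}{-17616} = -3 + \frac{30326}{-17616} = -3 + 30326 \left(- \frac{1}{17616}\right) = -3 - \frac{15163}{8808} = - \frac{41587}{8808}$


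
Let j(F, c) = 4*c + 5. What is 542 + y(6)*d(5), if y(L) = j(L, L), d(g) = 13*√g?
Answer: 542 + 377*√5 ≈ 1385.0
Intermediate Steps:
j(F, c) = 5 + 4*c
y(L) = 5 + 4*L
542 + y(6)*d(5) = 542 + (5 + 4*6)*(13*√5) = 542 + (5 + 24)*(13*√5) = 542 + 29*(13*√5) = 542 + 377*√5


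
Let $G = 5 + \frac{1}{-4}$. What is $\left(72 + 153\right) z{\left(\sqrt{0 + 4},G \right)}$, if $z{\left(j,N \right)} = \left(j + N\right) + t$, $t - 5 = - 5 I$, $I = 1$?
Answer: $\frac{6075}{4} \approx 1518.8$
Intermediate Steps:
$G = \frac{19}{4}$ ($G = 5 - \frac{1}{4} = \frac{19}{4} \approx 4.75$)
$t = 0$ ($t = 5 - 5 = 0$)
$z{\left(j,N \right)} = N + j$ ($z{\left(j,N \right)} = \left(j + N\right) + 0 = \left(N + j\right) + 0 = N + j$)
$\left(72 + 153\right) z{\left(\sqrt{0 + 4},G \right)} = \left(72 + 153\right) \left(\frac{19}{4} + \sqrt{0 + 4}\right) = 225 \left(\frac{19}{4} + \sqrt{4}\right) = 225 \left(\frac{19}{4} + 2\right) = 225 \cdot \frac{27}{4} = \frac{6075}{4}$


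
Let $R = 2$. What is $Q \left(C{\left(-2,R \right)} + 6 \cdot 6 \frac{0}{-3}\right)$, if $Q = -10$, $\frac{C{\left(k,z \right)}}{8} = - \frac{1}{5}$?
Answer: $16$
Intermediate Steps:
$C{\left(k,z \right)} = - \frac{8}{5}$ ($C{\left(k,z \right)} = 8 \left(- \frac{1}{5}\right) = - \frac{8}{5}$)
$Q \left(C{\left(-2,R \right)} + 6 \cdot 6 \frac{0}{-3}\right) = - 10 \left(- \frac{8}{5} + 6 \cdot 6 \frac{0}{-3}\right) = - 10 \left(- \frac{8}{5} + 36 \cdot 0 \left(- \frac{1}{3}\right)\right) = - 10 \left(- \frac{8}{5} + 36 \cdot 0\right) = - 10 \left(- \frac{8}{5} + 0\right) = \left(-10\right) \left(- \frac{8}{5}\right) = 16$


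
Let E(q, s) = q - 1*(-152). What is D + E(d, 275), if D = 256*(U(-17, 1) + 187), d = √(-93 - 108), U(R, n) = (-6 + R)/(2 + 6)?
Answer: 47288 + I*√201 ≈ 47288.0 + 14.177*I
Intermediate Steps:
U(R, n) = -¾ + R/8 (U(R, n) = (-6 + R)/8 = (-6 + R)*(⅛) = -¾ + R/8)
d = I*√201 (d = √(-201) = I*√201 ≈ 14.177*I)
E(q, s) = 152 + q (E(q, s) = q + 152 = 152 + q)
D = 47136 (D = 256*((-¾ + (⅛)*(-17)) + 187) = 256*((-¾ - 17/8) + 187) = 256*(-23/8 + 187) = 256*(1473/8) = 47136)
D + E(d, 275) = 47136 + (152 + I*√201) = 47288 + I*√201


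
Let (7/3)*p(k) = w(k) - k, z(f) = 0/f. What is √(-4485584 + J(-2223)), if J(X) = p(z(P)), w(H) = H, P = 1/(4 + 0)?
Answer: 4*I*√280349 ≈ 2117.9*I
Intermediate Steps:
P = ¼ (P = 1/4 = ¼ ≈ 0.25000)
z(f) = 0
p(k) = 0 (p(k) = 3*(k - k)/7 = (3/7)*0 = 0)
J(X) = 0
√(-4485584 + J(-2223)) = √(-4485584 + 0) = √(-4485584) = 4*I*√280349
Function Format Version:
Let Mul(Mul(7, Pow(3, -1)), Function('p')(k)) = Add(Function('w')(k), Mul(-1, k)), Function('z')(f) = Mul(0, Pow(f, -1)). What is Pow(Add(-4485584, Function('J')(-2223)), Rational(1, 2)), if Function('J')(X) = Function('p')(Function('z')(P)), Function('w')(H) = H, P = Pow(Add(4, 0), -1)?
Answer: Mul(4, I, Pow(280349, Rational(1, 2))) ≈ Mul(2117.9, I)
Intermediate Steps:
P = Rational(1, 4) (P = Pow(4, -1) = Rational(1, 4) ≈ 0.25000)
Function('z')(f) = 0
Function('p')(k) = 0 (Function('p')(k) = Mul(Rational(3, 7), Add(k, Mul(-1, k))) = Mul(Rational(3, 7), 0) = 0)
Function('J')(X) = 0
Pow(Add(-4485584, Function('J')(-2223)), Rational(1, 2)) = Pow(Add(-4485584, 0), Rational(1, 2)) = Pow(-4485584, Rational(1, 2)) = Mul(4, I, Pow(280349, Rational(1, 2)))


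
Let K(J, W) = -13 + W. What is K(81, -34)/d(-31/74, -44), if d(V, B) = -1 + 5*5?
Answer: -47/24 ≈ -1.9583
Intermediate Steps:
d(V, B) = 24 (d(V, B) = -1 + 25 = 24)
K(81, -34)/d(-31/74, -44) = (-13 - 34)/24 = -47*1/24 = -47/24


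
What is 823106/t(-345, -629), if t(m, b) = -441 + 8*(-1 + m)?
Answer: -823106/3209 ≈ -256.50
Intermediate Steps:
t(m, b) = -449 + 8*m (t(m, b) = -441 + (-8 + 8*m) = -449 + 8*m)
823106/t(-345, -629) = 823106/(-449 + 8*(-345)) = 823106/(-449 - 2760) = 823106/(-3209) = 823106*(-1/3209) = -823106/3209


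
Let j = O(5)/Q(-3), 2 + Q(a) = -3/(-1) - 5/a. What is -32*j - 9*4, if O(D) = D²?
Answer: -336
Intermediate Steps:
Q(a) = 1 - 5/a (Q(a) = -2 + (-3/(-1) - 5/a) = -2 + (-3*(-1) - 5/a) = -2 + (3 - 5/a) = 1 - 5/a)
j = 75/8 (j = 5²/(((-5 - 3)/(-3))) = 25/((-⅓*(-8))) = 25/(8/3) = 25*(3/8) = 75/8 ≈ 9.3750)
-32*j - 9*4 = -32*75/8 - 9*4 = -300 - 36 = -336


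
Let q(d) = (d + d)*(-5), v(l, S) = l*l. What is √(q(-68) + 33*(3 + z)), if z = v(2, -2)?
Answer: √911 ≈ 30.183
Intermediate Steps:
v(l, S) = l²
z = 4 (z = 2² = 4)
q(d) = -10*d (q(d) = (2*d)*(-5) = -10*d)
√(q(-68) + 33*(3 + z)) = √(-10*(-68) + 33*(3 + 4)) = √(680 + 33*7) = √(680 + 231) = √911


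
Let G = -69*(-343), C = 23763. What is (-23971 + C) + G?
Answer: 23459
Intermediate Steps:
G = 23667
(-23971 + C) + G = (-23971 + 23763) + 23667 = -208 + 23667 = 23459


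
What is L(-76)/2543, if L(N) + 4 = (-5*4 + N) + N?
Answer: -176/2543 ≈ -0.069210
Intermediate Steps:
L(N) = -24 + 2*N (L(N) = -4 + ((-5*4 + N) + N) = -4 + ((-20 + N) + N) = -4 + (-20 + 2*N) = -24 + 2*N)
L(-76)/2543 = (-24 + 2*(-76))/2543 = (-24 - 152)*(1/2543) = -176*1/2543 = -176/2543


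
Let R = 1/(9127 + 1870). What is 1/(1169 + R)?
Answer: 10997/12855494 ≈ 0.00085543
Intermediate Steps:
R = 1/10997 ≈ 9.0934e-5
1/(1169 + R) = 1/(1169 + 1/10997) = 1/(12855494/10997) = 10997/12855494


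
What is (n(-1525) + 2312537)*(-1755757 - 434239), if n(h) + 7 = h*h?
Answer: -10157540897380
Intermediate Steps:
n(h) = -7 + h**2 (n(h) = -7 + h*h = -7 + h**2)
(n(-1525) + 2312537)*(-1755757 - 434239) = ((-7 + (-1525)**2) + 2312537)*(-1755757 - 434239) = ((-7 + 2325625) + 2312537)*(-2189996) = (2325618 + 2312537)*(-2189996) = 4638155*(-2189996) = -10157540897380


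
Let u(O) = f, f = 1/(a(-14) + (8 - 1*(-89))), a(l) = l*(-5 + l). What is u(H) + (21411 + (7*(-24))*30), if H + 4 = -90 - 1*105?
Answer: 5942674/363 ≈ 16371.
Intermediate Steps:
H = -199 (H = -4 + (-90 - 1*105) = -4 + (-90 - 105) = -4 - 195 = -199)
f = 1/363 (f = 1/(-14*(-5 - 14) + (8 - 1*(-89))) = 1/(-14*(-19) + (8 + 89)) = 1/(266 + 97) = 1/363 ≈ 0.0027548)
u(O) = 1/363
u(H) + (21411 + (7*(-24))*30) = 1/363 + (21411 + (7*(-24))*30) = 1/363 + (21411 - 168*30) = 1/363 + (21411 - 5040) = 1/363 + 16371 = 5942674/363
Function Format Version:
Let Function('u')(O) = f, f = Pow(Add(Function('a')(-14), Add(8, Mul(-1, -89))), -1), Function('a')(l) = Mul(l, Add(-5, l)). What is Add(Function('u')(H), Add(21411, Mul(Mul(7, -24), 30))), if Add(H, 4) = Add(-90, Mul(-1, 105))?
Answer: Rational(5942674, 363) ≈ 16371.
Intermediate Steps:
H = -199 (H = Add(-4, Add(-90, Mul(-1, 105))) = Add(-4, Add(-90, -105)) = Add(-4, -195) = -199)
f = Rational(1, 363) (f = Pow(Add(Mul(-14, Add(-5, -14)), Add(8, Mul(-1, -89))), -1) = Pow(Add(Mul(-14, -19), Add(8, 89)), -1) = Pow(Add(266, 97), -1) = Pow(363, -1) = Rational(1, 363) ≈ 0.0027548)
Function('u')(O) = Rational(1, 363)
Add(Function('u')(H), Add(21411, Mul(Mul(7, -24), 30))) = Add(Rational(1, 363), Add(21411, Mul(Mul(7, -24), 30))) = Add(Rational(1, 363), Add(21411, Mul(-168, 30))) = Add(Rational(1, 363), Add(21411, -5040)) = Add(Rational(1, 363), 16371) = Rational(5942674, 363)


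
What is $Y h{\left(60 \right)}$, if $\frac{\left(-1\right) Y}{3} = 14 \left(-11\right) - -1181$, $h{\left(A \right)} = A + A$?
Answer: $-369720$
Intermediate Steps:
$h{\left(A \right)} = 2 A$
$Y = -3081$ ($Y = - 3 \left(14 \left(-11\right) - -1181\right) = - 3 \left(-154 + 1181\right) = \left(-3\right) 1027 = -3081$)
$Y h{\left(60 \right)} = - 3081 \cdot 2 \cdot 60 = \left(-3081\right) 120 = -369720$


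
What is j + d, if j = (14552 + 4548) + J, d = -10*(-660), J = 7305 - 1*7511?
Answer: 25494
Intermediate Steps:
J = -206 (J = 7305 - 7511 = -206)
d = 6600
j = 18894 (j = (14552 + 4548) - 206 = 19100 - 206 = 18894)
j + d = 18894 + 6600 = 25494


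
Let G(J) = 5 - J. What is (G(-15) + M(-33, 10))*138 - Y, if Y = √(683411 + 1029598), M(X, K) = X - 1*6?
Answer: -2622 - √1713009 ≈ -3930.8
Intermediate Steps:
M(X, K) = -6 + X (M(X, K) = X - 6 = -6 + X)
Y = √1713009 ≈ 1308.8
(G(-15) + M(-33, 10))*138 - Y = ((5 - 1*(-15)) + (-6 - 33))*138 - √1713009 = ((5 + 15) - 39)*138 - √1713009 = (20 - 39)*138 - √1713009 = -19*138 - √1713009 = -2622 - √1713009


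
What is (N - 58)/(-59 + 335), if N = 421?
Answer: 121/92 ≈ 1.3152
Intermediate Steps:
(N - 58)/(-59 + 335) = (421 - 58)/(-59 + 335) = 363/276 = 363*(1/276) = 121/92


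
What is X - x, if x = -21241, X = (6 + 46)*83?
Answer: 25557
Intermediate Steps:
X = 4316 (X = 52*83 = 4316)
X - x = 4316 - 1*(-21241) = 4316 + 21241 = 25557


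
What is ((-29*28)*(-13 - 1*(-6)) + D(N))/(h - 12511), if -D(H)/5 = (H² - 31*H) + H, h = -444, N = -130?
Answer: 98316/12955 ≈ 7.5890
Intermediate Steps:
D(H) = -5*H² + 150*H (D(H) = -5*((H² - 31*H) + H) = -5*(H² - 30*H) = -5*H² + 150*H)
((-29*28)*(-13 - 1*(-6)) + D(N))/(h - 12511) = ((-29*28)*(-13 - 1*(-6)) + 5*(-130)*(30 - 1*(-130)))/(-444 - 12511) = (-812*(-13 + 6) + 5*(-130)*(30 + 130))/(-12955) = (-812*(-7) + 5*(-130)*160)*(-1/12955) = (5684 - 104000)*(-1/12955) = -98316*(-1/12955) = 98316/12955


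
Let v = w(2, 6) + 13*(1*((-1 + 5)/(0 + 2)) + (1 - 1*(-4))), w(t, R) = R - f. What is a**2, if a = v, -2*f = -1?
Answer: 37249/4 ≈ 9312.3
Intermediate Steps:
f = 1/2 (f = -1/2*(-1) = 1/2 ≈ 0.50000)
w(t, R) = -1/2 + R (w(t, R) = R - 1*1/2 = R - 1/2 = -1/2 + R)
v = 193/2 (v = (-1/2 + 6) + 13*(1*((-1 + 5)/(0 + 2)) + (1 - 1*(-4))) = 11/2 + 13*(1*(4/2) + (1 + 4)) = 11/2 + 13*(1*(4*(1/2)) + 5) = 11/2 + 13*(1*2 + 5) = 11/2 + 13*(2 + 5) = 11/2 + 13*7 = 11/2 + 91 = 193/2 ≈ 96.500)
a = 193/2 ≈ 96.500
a**2 = (193/2)**2 = 37249/4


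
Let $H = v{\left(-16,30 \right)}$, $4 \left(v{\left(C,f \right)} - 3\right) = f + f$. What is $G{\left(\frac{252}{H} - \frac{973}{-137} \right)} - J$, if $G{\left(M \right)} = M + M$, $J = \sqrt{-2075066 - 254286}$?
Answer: $\frac{5782}{137} - 2 i \sqrt{582338} \approx 42.204 - 1526.2 i$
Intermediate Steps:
$v{\left(C,f \right)} = 3 + \frac{f}{2}$ ($v{\left(C,f \right)} = 3 + \frac{f + f}{4} = 3 + \frac{2 f}{4} = 3 + \frac{f}{2}$)
$H = 18$ ($H = 3 + \frac{1}{2} \cdot 30 = 3 + 15 = 18$)
$J = 2 i \sqrt{582338}$ ($J = \sqrt{-2329352} = 2 i \sqrt{582338} \approx 1526.2 i$)
$G{\left(M \right)} = 2 M$
$G{\left(\frac{252}{H} - \frac{973}{-137} \right)} - J = 2 \left(\frac{252}{18} - \frac{973}{-137}\right) - 2 i \sqrt{582338} = 2 \left(252 \cdot \frac{1}{18} - - \frac{973}{137}\right) - 2 i \sqrt{582338} = 2 \left(14 + \frac{973}{137}\right) - 2 i \sqrt{582338} = 2 \cdot \frac{2891}{137} - 2 i \sqrt{582338} = \frac{5782}{137} - 2 i \sqrt{582338}$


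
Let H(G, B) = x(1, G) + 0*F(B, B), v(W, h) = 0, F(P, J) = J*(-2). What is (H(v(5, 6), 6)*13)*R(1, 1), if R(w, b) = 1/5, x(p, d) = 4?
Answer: 52/5 ≈ 10.400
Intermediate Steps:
F(P, J) = -2*J
H(G, B) = 4 (H(G, B) = 4 + 0*(-2*B) = 4 + 0 = 4)
R(w, b) = ⅕
(H(v(5, 6), 6)*13)*R(1, 1) = (4*13)*(⅕) = 52*(⅕) = 52/5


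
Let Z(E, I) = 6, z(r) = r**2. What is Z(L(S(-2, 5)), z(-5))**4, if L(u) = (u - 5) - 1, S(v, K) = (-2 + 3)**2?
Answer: 1296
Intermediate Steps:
S(v, K) = 1 (S(v, K) = 1**2 = 1)
L(u) = -6 + u (L(u) = (-5 + u) - 1 = -6 + u)
Z(L(S(-2, 5)), z(-5))**4 = 6**4 = 1296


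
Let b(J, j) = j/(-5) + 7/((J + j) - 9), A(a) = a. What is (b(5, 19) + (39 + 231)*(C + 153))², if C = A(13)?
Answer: 18076802500/9 ≈ 2.0085e+9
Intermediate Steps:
C = 13
b(J, j) = 7/(-9 + J + j) - j/5 (b(J, j) = j*(-⅕) + 7/(-9 + J + j) = -j/5 + 7/(-9 + J + j) = 7/(-9 + J + j) - j/5)
(b(5, 19) + (39 + 231)*(C + 153))² = ((35 - 1*19² + 9*19 - 1*5*19)/(5*(-9 + 5 + 19)) + (39 + 231)*(13 + 153))² = ((⅕)*(35 - 1*361 + 171 - 95)/15 + 270*166)² = ((⅕)*(1/15)*(35 - 361 + 171 - 95) + 44820)² = ((⅕)*(1/15)*(-250) + 44820)² = (-10/3 + 44820)² = (134450/3)² = 18076802500/9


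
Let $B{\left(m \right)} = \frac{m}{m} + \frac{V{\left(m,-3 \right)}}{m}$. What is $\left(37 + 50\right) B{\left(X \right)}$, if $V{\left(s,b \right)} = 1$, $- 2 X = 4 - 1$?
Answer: $29$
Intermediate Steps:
$X = - \frac{3}{2}$ ($X = - \frac{4 - 1}{2} = \left(- \frac{1}{2}\right) 3 = - \frac{3}{2} \approx -1.5$)
$B{\left(m \right)} = 1 + \frac{1}{m}$ ($B{\left(m \right)} = \frac{m}{m} + 1 \frac{1}{m} = 1 + \frac{1}{m}$)
$\left(37 + 50\right) B{\left(X \right)} = \left(37 + 50\right) \frac{1 - \frac{3}{2}}{- \frac{3}{2}} = 87 \left(\left(- \frac{2}{3}\right) \left(- \frac{1}{2}\right)\right) = 87 \cdot \frac{1}{3} = 29$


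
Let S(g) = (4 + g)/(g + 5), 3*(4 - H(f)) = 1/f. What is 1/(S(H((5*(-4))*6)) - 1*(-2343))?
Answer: 3241/7596544 ≈ 0.00042664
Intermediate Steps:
H(f) = 4 - 1/(3*f)
S(g) = (4 + g)/(5 + g)
1/(S(H((5*(-4))*6)) - 1*(-2343)) = 1/((4 + (4 - 1/(3*((5*(-4))*6))))/(5 + (4 - 1/(3*((5*(-4))*6)))) - 1*(-2343)) = 1/((4 + (4 - 1/(3*((-20*6)))))/(5 + (4 - 1/(3*((-20*6))))) + 2343) = 1/((4 + (4 - ⅓/(-120)))/(5 + (4 - ⅓/(-120))) + 2343) = 1/((4 + (4 - ⅓*(-1/120)))/(5 + (4 - ⅓*(-1/120))) + 2343) = 1/((4 + (4 + 1/360))/(5 + (4 + 1/360)) + 2343) = 1/((4 + 1441/360)/(5 + 1441/360) + 2343) = 1/((2881/360)/(3241/360) + 2343) = 1/((360/3241)*(2881/360) + 2343) = 1/(2881/3241 + 2343) = 1/(7596544/3241) = 3241/7596544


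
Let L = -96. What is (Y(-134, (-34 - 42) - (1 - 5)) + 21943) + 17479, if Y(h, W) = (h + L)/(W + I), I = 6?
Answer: 1301041/33 ≈ 39426.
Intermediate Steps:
Y(h, W) = (-96 + h)/(6 + W) (Y(h, W) = (h - 96)/(W + 6) = (-96 + h)/(6 + W))
(Y(-134, (-34 - 42) - (1 - 5)) + 21943) + 17479 = ((-96 - 134)/(6 + ((-34 - 42) - (1 - 5))) + 21943) + 17479 = (-230/(6 + (-76 - 1*(-4))) + 21943) + 17479 = (-230/(6 + (-76 + 4)) + 21943) + 17479 = (-230/(6 - 72) + 21943) + 17479 = (-230/(-66) + 21943) + 17479 = (-1/66*(-230) + 21943) + 17479 = (115/33 + 21943) + 17479 = 724234/33 + 17479 = 1301041/33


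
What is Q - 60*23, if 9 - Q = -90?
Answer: -1281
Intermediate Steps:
Q = 99 (Q = 9 - 1*(-90) = 9 + 90 = 99)
Q - 60*23 = 99 - 60*23 = 99 - 1380 = -1281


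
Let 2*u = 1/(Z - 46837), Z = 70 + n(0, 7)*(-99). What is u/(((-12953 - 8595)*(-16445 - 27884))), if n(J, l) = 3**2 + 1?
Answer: -1/91235096204088 ≈ -1.0961e-14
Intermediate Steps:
n(J, l) = 10 (n(J, l) = 9 + 1 = 10)
Z = -920 (Z = 70 + 10*(-99) = 70 - 990 = -920)
u = -1/95514 (u = 1/(2*(-920 - 46837)) = (1/2)/(-47757) = (1/2)*(-1/47757) = -1/95514 ≈ -1.0470e-5)
u/(((-12953 - 8595)*(-16445 - 27884))) = -1/((-16445 - 27884)*(-12953 - 8595))/95514 = -1/(95514*((-21548*(-44329)))) = -1/95514/955201292 = -1/95514*1/955201292 = -1/91235096204088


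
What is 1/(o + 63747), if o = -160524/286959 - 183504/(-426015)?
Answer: 13583204265/865886774780119 ≈ 1.5687e-5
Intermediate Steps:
o = -1747500836/13583204265 (o = -160524*1/286959 - 183504*(-1/426015) = -53508/95653 + 61168/142005 = -1747500836/13583204265 ≈ -0.12865)
1/(o + 63747) = 1/(-1747500836/13583204265 + 63747) = 1/(865886774780119/13583204265) = 13583204265/865886774780119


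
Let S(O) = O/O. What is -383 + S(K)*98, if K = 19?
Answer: -285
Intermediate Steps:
S(O) = 1
-383 + S(K)*98 = -383 + 1*98 = -383 + 98 = -285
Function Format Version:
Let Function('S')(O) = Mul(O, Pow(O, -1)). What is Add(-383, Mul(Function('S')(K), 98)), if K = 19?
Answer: -285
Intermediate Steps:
Function('S')(O) = 1
Add(-383, Mul(Function('S')(K), 98)) = Add(-383, Mul(1, 98)) = Add(-383, 98) = -285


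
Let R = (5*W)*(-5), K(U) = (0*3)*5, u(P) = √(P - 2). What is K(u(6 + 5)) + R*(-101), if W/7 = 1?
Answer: 17675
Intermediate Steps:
W = 7 (W = 7*1 = 7)
u(P) = √(-2 + P)
K(U) = 0 (K(U) = 0*5 = 0)
R = -175 (R = (5*7)*(-5) = 35*(-5) = -175)
K(u(6 + 5)) + R*(-101) = 0 - 175*(-101) = 0 + 17675 = 17675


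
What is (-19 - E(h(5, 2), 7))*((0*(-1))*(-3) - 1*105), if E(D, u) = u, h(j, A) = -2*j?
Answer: 2730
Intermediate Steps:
(-19 - E(h(5, 2), 7))*((0*(-1))*(-3) - 1*105) = (-19 - 1*7)*((0*(-1))*(-3) - 1*105) = (-19 - 7)*(0*(-3) - 105) = -26*(0 - 105) = -26*(-105) = 2730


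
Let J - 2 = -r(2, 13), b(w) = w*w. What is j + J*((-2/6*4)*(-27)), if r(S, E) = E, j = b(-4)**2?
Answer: -140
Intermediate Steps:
b(w) = w**2
j = 256 (j = ((-4)**2)**2 = 16**2 = 256)
J = -11 (J = 2 - 1*13 = 2 - 13 = -11)
j + J*((-2/6*4)*(-27)) = 256 - 11*-2/6*4*(-27) = 256 - 11*-2*1/6*4*(-27) = 256 - 11*(-1/3*4)*(-27) = 256 - (-44)*(-27)/3 = 256 - 11*36 = 256 - 396 = -140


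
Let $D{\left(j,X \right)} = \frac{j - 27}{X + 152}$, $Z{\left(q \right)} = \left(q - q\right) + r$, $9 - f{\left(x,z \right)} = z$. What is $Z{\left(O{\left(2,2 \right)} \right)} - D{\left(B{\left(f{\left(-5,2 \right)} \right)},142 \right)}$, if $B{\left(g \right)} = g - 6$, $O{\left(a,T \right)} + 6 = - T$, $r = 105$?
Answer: $\frac{15448}{147} \approx 105.09$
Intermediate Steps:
$O{\left(a,T \right)} = -6 - T$
$f{\left(x,z \right)} = 9 - z$
$B{\left(g \right)} = -6 + g$
$Z{\left(q \right)} = 105$ ($Z{\left(q \right)} = \left(q - q\right) + 105 = 0 + 105 = 105$)
$D{\left(j,X \right)} = \frac{-27 + j}{152 + X}$
$Z{\left(O{\left(2,2 \right)} \right)} - D{\left(B{\left(f{\left(-5,2 \right)} \right)},142 \right)} = 105 - \frac{-27 + \left(-6 + \left(9 - 2\right)\right)}{152 + 142} = 105 - \frac{-27 + \left(-6 + \left(9 - 2\right)\right)}{294} = 105 - \frac{-27 + \left(-6 + 7\right)}{294} = 105 - \frac{-27 + 1}{294} = 105 - \frac{1}{294} \left(-26\right) = 105 - - \frac{13}{147} = 105 + \frac{13}{147} = \frac{15448}{147}$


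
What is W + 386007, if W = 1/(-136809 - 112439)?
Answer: 96211472735/249248 ≈ 3.8601e+5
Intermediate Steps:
W = -1/249248 (W = 1/(-249248) = -1/249248 ≈ -4.0121e-6)
W + 386007 = -1/249248 + 386007 = 96211472735/249248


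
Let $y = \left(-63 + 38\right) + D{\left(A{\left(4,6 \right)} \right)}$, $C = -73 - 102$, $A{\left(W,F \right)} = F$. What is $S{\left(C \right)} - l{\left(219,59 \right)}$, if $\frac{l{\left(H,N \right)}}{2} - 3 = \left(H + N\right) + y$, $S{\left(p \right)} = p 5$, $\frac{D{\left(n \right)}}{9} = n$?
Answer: $-1495$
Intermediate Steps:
$C = -175$ ($C = -73 - 102 = -175$)
$D{\left(n \right)} = 9 n$
$S{\left(p \right)} = 5 p$
$y = 29$ ($y = \left(-63 + 38\right) + 9 \cdot 6 = -25 + 54 = 29$)
$l{\left(H,N \right)} = 64 + 2 H + 2 N$ ($l{\left(H,N \right)} = 6 + 2 \left(\left(H + N\right) + 29\right) = 6 + 2 \left(29 + H + N\right) = 6 + \left(58 + 2 H + 2 N\right) = 64 + 2 H + 2 N$)
$S{\left(C \right)} - l{\left(219,59 \right)} = 5 \left(-175\right) - \left(64 + 2 \cdot 219 + 2 \cdot 59\right) = -875 - \left(64 + 438 + 118\right) = -875 - 620 = -1495$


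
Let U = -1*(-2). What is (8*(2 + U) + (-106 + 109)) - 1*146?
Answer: -111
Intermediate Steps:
U = 2
(8*(2 + U) + (-106 + 109)) - 1*146 = (8*(2 + 2) + (-106 + 109)) - 1*146 = (8*4 + 3) - 146 = (32 + 3) - 146 = 35 - 146 = -111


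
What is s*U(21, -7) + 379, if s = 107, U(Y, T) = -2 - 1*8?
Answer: -691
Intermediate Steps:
U(Y, T) = -10 (U(Y, T) = -2 - 8 = -10)
s*U(21, -7) + 379 = 107*(-10) + 379 = -1070 + 379 = -691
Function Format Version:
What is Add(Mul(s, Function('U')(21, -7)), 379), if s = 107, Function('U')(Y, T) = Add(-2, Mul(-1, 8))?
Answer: -691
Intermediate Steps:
Function('U')(Y, T) = -10 (Function('U')(Y, T) = Add(-2, -8) = -10)
Add(Mul(s, Function('U')(21, -7)), 379) = Add(Mul(107, -10), 379) = Add(-1070, 379) = -691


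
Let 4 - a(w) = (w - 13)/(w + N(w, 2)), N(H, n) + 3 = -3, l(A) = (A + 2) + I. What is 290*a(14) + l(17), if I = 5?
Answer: 4591/4 ≈ 1147.8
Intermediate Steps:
l(A) = 7 + A (l(A) = (A + 2) + 5 = (2 + A) + 5 = 7 + A)
N(H, n) = -6 (N(H, n) = -3 - 3 = -6)
a(w) = 4 - (-13 + w)/(-6 + w) (a(w) = 4 - (w - 13)/(w - 6) = 4 - (-13 + w)/(-6 + w))
290*a(14) + l(17) = 290*((-11 + 3*14)/(-6 + 14)) + (7 + 17) = 290*((-11 + 42)/8) + 24 = 290*((⅛)*31) + 24 = 290*(31/8) + 24 = 4495/4 + 24 = 4591/4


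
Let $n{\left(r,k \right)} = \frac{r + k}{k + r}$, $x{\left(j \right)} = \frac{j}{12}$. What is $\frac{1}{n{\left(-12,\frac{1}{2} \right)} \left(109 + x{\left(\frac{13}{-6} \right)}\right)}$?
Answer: $\frac{72}{7835} \approx 0.0091895$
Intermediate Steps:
$x{\left(j \right)} = \frac{j}{12}$ ($x{\left(j \right)} = j \frac{1}{12} = \frac{j}{12}$)
$n{\left(r,k \right)} = 1$ ($n{\left(r,k \right)} = \frac{k + r}{k + r} = 1$)
$\frac{1}{n{\left(-12,\frac{1}{2} \right)} \left(109 + x{\left(\frac{13}{-6} \right)}\right)} = \frac{1}{1 \left(109 + \frac{13 \frac{1}{-6}}{12}\right)} = \frac{1}{1 \left(109 + \frac{13 \left(- \frac{1}{6}\right)}{12}\right)} = \frac{1}{1 \left(109 + \frac{1}{12} \left(- \frac{13}{6}\right)\right)} = \frac{1}{1 \left(109 - \frac{13}{72}\right)} = \frac{1}{1 \cdot \frac{7835}{72}} = \frac{1}{\frac{7835}{72}} = \frac{72}{7835}$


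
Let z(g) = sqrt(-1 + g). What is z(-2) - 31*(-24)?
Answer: 744 + I*sqrt(3) ≈ 744.0 + 1.732*I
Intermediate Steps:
z(-2) - 31*(-24) = sqrt(-1 - 2) - 31*(-24) = sqrt(-3) + 744 = I*sqrt(3) + 744 = 744 + I*sqrt(3)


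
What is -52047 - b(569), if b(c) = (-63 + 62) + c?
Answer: -52615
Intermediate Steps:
b(c) = -1 + c
-52047 - b(569) = -52047 - (-1 + 569) = -52047 - 1*568 = -52047 - 568 = -52615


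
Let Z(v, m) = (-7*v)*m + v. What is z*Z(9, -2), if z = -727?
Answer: -98145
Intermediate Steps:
Z(v, m) = v - 7*m*v (Z(v, m) = -7*m*v + v = v - 7*m*v)
z*Z(9, -2) = -6543*(1 - 7*(-2)) = -6543*(1 + 14) = -6543*15 = -727*135 = -98145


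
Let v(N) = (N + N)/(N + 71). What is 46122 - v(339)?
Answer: 9454671/205 ≈ 46120.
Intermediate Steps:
v(N) = 2*N/(71 + N) (v(N) = (2*N)/(71 + N) = 2*N/(71 + N))
46122 - v(339) = 46122 - 2*339/(71 + 339) = 46122 - 2*339/410 = 46122 - 1*339/205 = 46122 - 339/205 = 9454671/205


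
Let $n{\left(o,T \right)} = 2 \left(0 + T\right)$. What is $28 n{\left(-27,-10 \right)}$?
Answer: $-560$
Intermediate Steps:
$n{\left(o,T \right)} = 2 T$
$28 n{\left(-27,-10 \right)} = 28 \cdot 2 \left(-10\right) = 28 \left(-20\right) = -560$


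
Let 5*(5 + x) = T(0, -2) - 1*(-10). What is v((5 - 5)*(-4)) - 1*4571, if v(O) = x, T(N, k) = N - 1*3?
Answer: -22873/5 ≈ -4574.6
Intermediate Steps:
T(N, k) = -3 + N (T(N, k) = N - 3 = -3 + N)
x = -18/5 (x = -5 + ((-3 + 0) - 1*(-10))/5 = -5 + (-3 + 10)/5 = -5 + (⅕)*7 = -5 + 7/5 = -18/5 ≈ -3.6000)
v(O) = -18/5
v((5 - 5)*(-4)) - 1*4571 = -18/5 - 1*4571 = -18/5 - 4571 = -22873/5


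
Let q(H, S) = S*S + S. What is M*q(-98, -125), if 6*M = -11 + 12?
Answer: 7750/3 ≈ 2583.3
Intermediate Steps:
q(H, S) = S + S² (q(H, S) = S² + S = S + S²)
M = ⅙ (M = (-11 + 12)/6 = (⅙)*1 = ⅙ ≈ 0.16667)
M*q(-98, -125) = (-125*(1 - 125))/6 = (-125*(-124))/6 = (⅙)*15500 = 7750/3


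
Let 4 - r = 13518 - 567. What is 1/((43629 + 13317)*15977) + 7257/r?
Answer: -6602609025247/11779520355174 ≈ -0.56052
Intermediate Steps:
r = -12947 (r = 4 - (13518 - 567) = 4 - 1*12951 = 4 - 12951 = -12947)
1/((43629 + 13317)*15977) + 7257/r = 1/((43629 + 13317)*15977) + 7257/(-12947) = (1/15977)/56946 + 7257*(-1/12947) = (1/56946)*(1/15977) - 7257/12947 = 1/909826242 - 7257/12947 = -6602609025247/11779520355174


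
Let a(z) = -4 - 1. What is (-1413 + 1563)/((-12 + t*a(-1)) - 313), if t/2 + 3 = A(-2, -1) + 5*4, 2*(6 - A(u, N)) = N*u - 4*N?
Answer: -2/7 ≈ -0.28571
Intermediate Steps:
A(u, N) = 6 + 2*N - N*u/2 (A(u, N) = 6 - (N*u - 4*N)/2 = 6 - (-4*N + N*u)/2 = 6 + (2*N - N*u/2) = 6 + 2*N - N*u/2)
t = 40 (t = -6 + 2*((6 + 2*(-1) - ½*(-1)*(-2)) + 5*4) = -6 + 2*((6 - 2 - 1) + 20) = -6 + 2*(3 + 20) = -6 + 2*23 = -6 + 46 = 40)
a(z) = -5
(-1413 + 1563)/((-12 + t*a(-1)) - 313) = (-1413 + 1563)/((-12 + 40*(-5)) - 313) = 150/((-12 - 200) - 313) = 150/(-212 - 313) = 150/(-525) = 150*(-1/525) = -2/7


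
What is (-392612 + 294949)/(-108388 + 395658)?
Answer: -97663/287270 ≈ -0.33997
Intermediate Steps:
(-392612 + 294949)/(-108388 + 395658) = -97663/287270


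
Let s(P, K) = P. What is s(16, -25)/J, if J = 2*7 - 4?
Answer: 8/5 ≈ 1.6000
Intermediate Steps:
J = 10 (J = 14 - 4 = 10)
s(16, -25)/J = 16/10 = 16*(⅒) = 8/5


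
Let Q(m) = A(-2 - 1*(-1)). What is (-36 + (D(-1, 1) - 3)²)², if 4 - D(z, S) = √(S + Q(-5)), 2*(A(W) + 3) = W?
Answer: 5585/4 + 75*I*√10 ≈ 1396.3 + 237.17*I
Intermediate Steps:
A(W) = -3 + W/2
Q(m) = -7/2 (Q(m) = -3 + (-2 - 1*(-1))/2 = -3 + (-2 + 1)/2 = -3 + (½)*(-1) = -3 - ½ = -7/2)
D(z, S) = 4 - √(-7/2 + S) (D(z, S) = 4 - √(S - 7/2) = 4 - √(-7/2 + S))
(-36 + (D(-1, 1) - 3)²)² = (-36 + ((4 - √(-14 + 4*1)/2) - 3)²)² = (-36 + ((4 - √(-14 + 4)/2) - 3)²)² = (-36 + ((4 - I*√10/2) - 3)²)² = (-36 + (1 - I*√10/2)²)²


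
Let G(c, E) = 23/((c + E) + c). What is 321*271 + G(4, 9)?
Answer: 1478870/17 ≈ 86992.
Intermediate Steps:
G(c, E) = 23/(E + 2*c) (G(c, E) = 23/((E + c) + c) = 23/(E + 2*c))
321*271 + G(4, 9) = 321*271 + 23/(9 + 2*4) = 86991 + 23/(9 + 8) = 86991 + 23/17 = 1478870/17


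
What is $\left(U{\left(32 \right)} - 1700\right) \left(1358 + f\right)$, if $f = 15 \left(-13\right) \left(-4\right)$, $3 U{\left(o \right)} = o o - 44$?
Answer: $- \frac{8808560}{3} \approx -2.9362 \cdot 10^{6}$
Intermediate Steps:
$U{\left(o \right)} = - \frac{44}{3} + \frac{o^{2}}{3}$ ($U{\left(o \right)} = \frac{o o - 44}{3} = \frac{o^{2} - 44}{3} = \frac{-44 + o^{2}}{3} = - \frac{44}{3} + \frac{o^{2}}{3}$)
$f = 780$ ($f = \left(-195\right) \left(-4\right) = 780$)
$\left(U{\left(32 \right)} - 1700\right) \left(1358 + f\right) = \left(\left(- \frac{44}{3} + \frac{32^{2}}{3}\right) - 1700\right) \left(1358 + 780\right) = \left(\left(- \frac{44}{3} + \frac{1}{3} \cdot 1024\right) - 1700\right) 2138 = \left(\left(- \frac{44}{3} + \frac{1024}{3}\right) - 1700\right) 2138 = \left(\frac{980}{3} - 1700\right) 2138 = \left(- \frac{4120}{3}\right) 2138 = - \frac{8808560}{3}$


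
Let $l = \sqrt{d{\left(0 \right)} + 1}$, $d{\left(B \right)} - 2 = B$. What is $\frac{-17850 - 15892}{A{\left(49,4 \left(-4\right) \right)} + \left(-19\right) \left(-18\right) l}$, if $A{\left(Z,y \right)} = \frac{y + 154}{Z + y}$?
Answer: $\frac{4268363}{10613954} - \frac{349077861 \sqrt{3}}{10613954} \approx -56.563$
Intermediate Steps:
$d{\left(B \right)} = 2 + B$
$l = \sqrt{3}$ ($l = \sqrt{\left(2 + 0\right) + 1} = \sqrt{2 + 1} = \sqrt{3} \approx 1.732$)
$A{\left(Z,y \right)} = \frac{154 + y}{Z + y}$
$\frac{-17850 - 15892}{A{\left(49,4 \left(-4\right) \right)} + \left(-19\right) \left(-18\right) l} = \frac{-17850 - 15892}{\frac{154 + 4 \left(-4\right)}{49 + 4 \left(-4\right)} + \left(-19\right) \left(-18\right) \sqrt{3}} = - \frac{33742}{\frac{154 - 16}{49 - 16} + 342 \sqrt{3}} = - \frac{33742}{\frac{1}{33} \cdot 138 + 342 \sqrt{3}} = - \frac{33742}{\frac{46}{11} + 342 \sqrt{3}}$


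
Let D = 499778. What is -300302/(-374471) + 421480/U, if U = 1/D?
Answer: 78880979828068542/374471 ≈ 2.1065e+11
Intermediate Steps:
U = 1/499778 ≈ 2.0009e-6
-300302/(-374471) + 421480/U = -300302/(-374471) + 421480/(1/499778) = -300302*(-1/374471) + 421480*499778 = 300302/374471 + 210646431440 = 78880979828068542/374471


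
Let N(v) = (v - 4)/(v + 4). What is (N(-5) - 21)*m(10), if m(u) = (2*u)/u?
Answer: -24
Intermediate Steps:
N(v) = (-4 + v)/(4 + v)
m(u) = 2
(N(-5) - 21)*m(10) = ((-4 - 5)/(4 - 5) - 21)*2 = (-9/(-1) - 21)*2 = (-1*(-9) - 21)*2 = (9 - 21)*2 = -12*2 = -24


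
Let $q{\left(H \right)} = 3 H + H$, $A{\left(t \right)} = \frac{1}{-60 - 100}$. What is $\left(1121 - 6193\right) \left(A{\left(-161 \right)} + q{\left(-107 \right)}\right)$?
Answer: $\frac{21708477}{10} \approx 2.1708 \cdot 10^{6}$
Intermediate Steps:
$A{\left(t \right)} = - \frac{1}{160}$ ($A{\left(t \right)} = \frac{1}{-160} = - \frac{1}{160}$)
$q{\left(H \right)} = 4 H$
$\left(1121 - 6193\right) \left(A{\left(-161 \right)} + q{\left(-107 \right)}\right) = \left(1121 - 6193\right) \left(- \frac{1}{160} + 4 \left(-107\right)\right) = - 5072 \left(- \frac{1}{160} - 428\right) = \left(-5072\right) \left(- \frac{68481}{160}\right) = \frac{21708477}{10}$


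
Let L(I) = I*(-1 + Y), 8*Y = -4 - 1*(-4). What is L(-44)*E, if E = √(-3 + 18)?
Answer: 44*√15 ≈ 170.41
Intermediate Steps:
Y = 0 (Y = (-4 - 1*(-4))/8 = (-4 + 4)/8 = (⅛)*0 = 0)
E = √15 ≈ 3.8730
L(I) = -I (L(I) = I*(-1 + 0) = I*(-1) = -I)
L(-44)*E = (-1*(-44))*√15 = 44*√15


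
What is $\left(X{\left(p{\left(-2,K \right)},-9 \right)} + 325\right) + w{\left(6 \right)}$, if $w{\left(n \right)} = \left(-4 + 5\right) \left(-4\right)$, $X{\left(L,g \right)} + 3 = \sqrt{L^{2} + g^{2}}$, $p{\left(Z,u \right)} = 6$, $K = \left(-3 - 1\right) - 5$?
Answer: $318 + 3 \sqrt{13} \approx 328.82$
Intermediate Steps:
$K = -9$ ($K = -4 - 5 = -9$)
$X{\left(L,g \right)} = -3 + \sqrt{L^{2} + g^{2}}$
$w{\left(n \right)} = -4$ ($w{\left(n \right)} = 1 \left(-4\right) = -4$)
$\left(X{\left(p{\left(-2,K \right)},-9 \right)} + 325\right) + w{\left(6 \right)} = \left(\left(-3 + \sqrt{6^{2} + \left(-9\right)^{2}}\right) + 325\right) - 4 = \left(\left(-3 + \sqrt{36 + 81}\right) + 325\right) - 4 = \left(\left(-3 + \sqrt{117}\right) + 325\right) - 4 = \left(\left(-3 + 3 \sqrt{13}\right) + 325\right) - 4 = \left(322 + 3 \sqrt{13}\right) - 4 = 318 + 3 \sqrt{13}$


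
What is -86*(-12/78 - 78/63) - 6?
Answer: 31042/273 ≈ 113.71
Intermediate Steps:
-86*(-12/78 - 78/63) - 6 = -86*(-12*1/78 - 78*1/63) - 6 = -86*(-2/13 - 26/21) - 6 = -86*(-380/273) - 6 = 32680/273 - 6 = 31042/273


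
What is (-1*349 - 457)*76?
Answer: -61256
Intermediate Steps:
(-1*349 - 457)*76 = (-349 - 457)*76 = -806*76 = -61256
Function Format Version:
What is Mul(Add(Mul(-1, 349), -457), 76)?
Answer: -61256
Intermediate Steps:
Mul(Add(Mul(-1, 349), -457), 76) = Mul(Add(-349, -457), 76) = Mul(-806, 76) = -61256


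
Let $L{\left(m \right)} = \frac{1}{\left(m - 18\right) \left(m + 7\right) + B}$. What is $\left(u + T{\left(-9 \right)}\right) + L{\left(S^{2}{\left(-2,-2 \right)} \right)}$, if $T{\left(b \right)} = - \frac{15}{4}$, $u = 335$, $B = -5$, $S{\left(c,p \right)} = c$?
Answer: $\frac{210671}{636} \approx 331.24$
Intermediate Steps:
$T{\left(b \right)} = - \frac{15}{4}$ ($T{\left(b \right)} = \left(-15\right) \frac{1}{4} = - \frac{15}{4}$)
$L{\left(m \right)} = \frac{1}{-5 + \left(-18 + m\right) \left(7 + m\right)}$ ($L{\left(m \right)} = \frac{1}{\left(m - 18\right) \left(m + 7\right) - 5} = \frac{1}{\left(-18 + m\right) \left(7 + m\right) - 5} = \frac{1}{-5 + \left(-18 + m\right) \left(7 + m\right)}$)
$\left(u + T{\left(-9 \right)}\right) + L{\left(S^{2}{\left(-2,-2 \right)} \right)} = \left(335 - \frac{15}{4}\right) + \frac{1}{-131 + \left(\left(-2\right)^{2}\right)^{2} - 11 \left(-2\right)^{2}} = \frac{1325}{4} + \frac{1}{-131 + 4^{2} - 44} = \frac{1325}{4} + \frac{1}{-131 + 16 - 44} = \frac{1325}{4} + \frac{1}{-159} = \frac{1325}{4} - \frac{1}{159} = \frac{210671}{636}$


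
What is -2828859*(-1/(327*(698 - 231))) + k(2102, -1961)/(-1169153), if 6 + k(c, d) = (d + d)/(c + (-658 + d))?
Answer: 569969880253793/30768425297203 ≈ 18.525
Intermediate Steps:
k(c, d) = -6 + 2*d/(-658 + c + d) (k(c, d) = -6 + (d + d)/(c + (-658 + d)) = -6 + (2*d)/(-658 + c + d) = -6 + 2*d/(-658 + c + d))
-2828859*(-1/(327*(698 - 231))) + k(2102, -1961)/(-1169153) = -2828859*(-1/(327*(698 - 231))) + (2*(1974 - 3*2102 - 2*(-1961))/(-658 + 2102 - 1961))/(-1169153) = -2828859/(467*(-327)) + (2*(1974 - 6306 + 3922)/(-517))*(-1/1169153) = -2828859/(-152709) + (2*(-1/517)*(-410))*(-1/1169153) = -2828859*(-1/152709) + (820/517)*(-1/1169153) = 942953/50903 - 820/604452101 = 569969880253793/30768425297203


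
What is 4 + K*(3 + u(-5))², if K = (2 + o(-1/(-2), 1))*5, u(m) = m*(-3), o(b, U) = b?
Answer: 4054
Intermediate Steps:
u(m) = -3*m
K = 25/2 (K = (2 - 1/(-2))*5 = (2 - 1*(-½))*5 = (2 + ½)*5 = (5/2)*5 = 25/2 ≈ 12.500)
4 + K*(3 + u(-5))² = 4 + 25*(3 - 3*(-5))²/2 = 4 + 25*(3 + 15)²/2 = 4 + (25/2)*18² = 4 + (25/2)*324 = 4 + 4050 = 4054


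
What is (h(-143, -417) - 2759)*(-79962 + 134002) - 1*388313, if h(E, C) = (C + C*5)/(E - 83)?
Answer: -16824164009/113 ≈ -1.4889e+8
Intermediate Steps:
h(E, C) = 6*C/(-83 + E) (h(E, C) = (C + 5*C)/(-83 + E) = (6*C)/(-83 + E) = 6*C/(-83 + E))
(h(-143, -417) - 2759)*(-79962 + 134002) - 1*388313 = (6*(-417)/(-83 - 143) - 2759)*(-79962 + 134002) - 1*388313 = (6*(-417)/(-226) - 2759)*54040 - 388313 = (6*(-417)*(-1/226) - 2759)*54040 - 388313 = (1251/113 - 2759)*54040 - 388313 = -310516/113*54040 - 388313 = -16780284640/113 - 388313 = -16824164009/113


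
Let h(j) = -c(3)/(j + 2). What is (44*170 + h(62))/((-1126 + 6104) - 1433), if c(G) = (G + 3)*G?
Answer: 239351/113440 ≈ 2.1099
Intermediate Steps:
c(G) = G*(3 + G) (c(G) = (3 + G)*G = G*(3 + G))
h(j) = -18/(2 + j) (h(j) = -3*(3 + 3)/(j + 2) = -3*6/(2 + j) = -18/(2 + j))
(44*170 + h(62))/((-1126 + 6104) - 1433) = (44*170 - 18/(2 + 62))/((-1126 + 6104) - 1433) = (7480 - 18/64)/(4978 - 1433) = (7480 - 18*1/64)/3545 = (7480 - 9/32)*(1/3545) = (239351/32)*(1/3545) = 239351/113440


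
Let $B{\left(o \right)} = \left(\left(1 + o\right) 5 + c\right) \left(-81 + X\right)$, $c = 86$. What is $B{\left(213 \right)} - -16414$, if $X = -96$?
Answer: $-188198$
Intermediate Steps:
$B{\left(o \right)} = -16107 - 885 o$ ($B{\left(o \right)} = \left(\left(1 + o\right) 5 + 86\right) \left(-81 - 96\right) = \left(\left(5 + 5 o\right) + 86\right) \left(-177\right) = \left(91 + 5 o\right) \left(-177\right) = -16107 - 885 o$)
$B{\left(213 \right)} - -16414 = \left(-16107 - 188505\right) - -16414 = \left(-16107 - 188505\right) + 16414 = -204612 + 16414 = -188198$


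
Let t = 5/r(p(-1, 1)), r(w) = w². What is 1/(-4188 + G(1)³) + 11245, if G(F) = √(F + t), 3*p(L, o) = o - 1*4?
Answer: 16435624181/1461594 - √6/2923188 ≈ 11245.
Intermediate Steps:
p(L, o) = -4/3 + o/3 (p(L, o) = (o - 1*4)/3 = (o - 4)/3 = (-4 + o)/3 = -4/3 + o/3)
t = 5 (t = 5/((-4/3 + (⅓)*1)²) = 5/((-4/3 + ⅓)²) = 5/((-1)²) = 5/1 = 5*1 = 5)
G(F) = √(5 + F) (G(F) = √(F + 5) = √(5 + F))
1/(-4188 + G(1)³) + 11245 = 1/(-4188 + (√(5 + 1))³) + 11245 = 1/(-4188 + (√6)³) + 11245 = 1/(-4188 + 6*√6) + 11245 = 11245 + 1/(-4188 + 6*√6)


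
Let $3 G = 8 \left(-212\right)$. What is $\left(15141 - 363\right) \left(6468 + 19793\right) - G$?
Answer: $\frac{1164256870}{3} \approx 3.8809 \cdot 10^{8}$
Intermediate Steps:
$G = - \frac{1696}{3}$ ($G = \frac{8 \left(-212\right)}{3} = \frac{1}{3} \left(-1696\right) = - \frac{1696}{3} \approx -565.33$)
$\left(15141 - 363\right) \left(6468 + 19793\right) - G = \left(15141 - 363\right) \left(6468 + 19793\right) - - \frac{1696}{3} = 14778 \cdot 26261 + \frac{1696}{3} = 388085058 + \frac{1696}{3} = \frac{1164256870}{3}$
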